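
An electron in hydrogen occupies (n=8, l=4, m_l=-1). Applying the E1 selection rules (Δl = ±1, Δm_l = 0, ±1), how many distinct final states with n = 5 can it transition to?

3

E1 requires Δl = ±1, so l_f ∈ {3, 5}; with 0 ≤ l_f ≤ n_f−1 = 4, the allowed l_f values are {3}.
For l_f = 3: m_f ∈ {m_i−1, m_i, m_i+1} ∩ [−3, 3] = {-2, -1, 0} → 3 states.
Total: 3.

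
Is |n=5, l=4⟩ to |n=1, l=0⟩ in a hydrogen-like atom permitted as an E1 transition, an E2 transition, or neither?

Δl = 0 − 4 = -4; l_i + l_f = 4.
E1 (Δl = ±1): not satisfied.
E2 (Δl = 0,±2, l_i+l_f ≥ 2): not satisfied.

neither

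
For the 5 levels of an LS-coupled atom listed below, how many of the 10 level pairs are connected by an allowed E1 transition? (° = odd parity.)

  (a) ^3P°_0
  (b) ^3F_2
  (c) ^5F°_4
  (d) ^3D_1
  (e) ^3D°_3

(a)–(b): forbidden (ΔL, ΔJ).
(a)–(c): forbidden (parity, ΔS, ΔL, ΔJ).
(a)–(d): allowed.
(a)–(e): forbidden (parity, ΔJ).
(b)–(c): forbidden (ΔS, ΔJ).
(b)–(d): forbidden (parity).
(b)–(e): allowed.
(c)–(d): forbidden (ΔS, ΔJ).
(c)–(e): forbidden (parity, ΔS).
(d)–(e): forbidden (ΔJ).
Allowed pairs: 2 of 10.

2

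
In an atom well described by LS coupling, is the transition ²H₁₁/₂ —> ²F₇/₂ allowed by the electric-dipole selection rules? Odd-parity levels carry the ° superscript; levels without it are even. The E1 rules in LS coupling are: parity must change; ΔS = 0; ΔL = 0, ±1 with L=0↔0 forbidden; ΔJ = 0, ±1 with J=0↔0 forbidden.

Initial level: S=1/2, L=5, J=11/2, parity even. Final level: S=1/2, L=3, J=7/2, parity even.
Parity must change: even → even — ✗.
ΔJ = 0, ±1 (not J=0↔0): J: 11/2 → 7/2, ΔJ = -2 — ✗.
ΔS = 0: S: 1/2 → 1/2 — ✓.
ΔL = 0, ±1 (not L=0↔0): L: 5 → 3, ΔL = -2 — ✗.
Rule(s) violated: parity, ΔL, ΔJ.

forbidden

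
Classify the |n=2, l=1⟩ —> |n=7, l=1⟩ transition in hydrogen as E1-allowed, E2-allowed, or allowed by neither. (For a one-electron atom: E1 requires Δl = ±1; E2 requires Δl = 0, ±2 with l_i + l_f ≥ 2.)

Δl = 1 − 1 = +0; l_i + l_f = 2.
E1 (Δl = ±1): not satisfied.
E2 (Δl = 0,±2, l_i+l_f ≥ 2): satisfied.

E2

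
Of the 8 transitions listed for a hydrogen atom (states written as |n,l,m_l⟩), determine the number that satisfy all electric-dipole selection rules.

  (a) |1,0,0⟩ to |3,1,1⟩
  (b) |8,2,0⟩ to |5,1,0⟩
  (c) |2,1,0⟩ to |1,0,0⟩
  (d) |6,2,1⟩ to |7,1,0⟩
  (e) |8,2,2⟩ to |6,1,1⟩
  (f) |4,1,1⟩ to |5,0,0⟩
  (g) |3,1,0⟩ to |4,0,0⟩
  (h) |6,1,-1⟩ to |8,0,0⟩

8

(a) allowed
(b) allowed
(c) allowed
(d) allowed
(e) allowed
(f) allowed
(g) allowed
(h) allowed
Total allowed: 8 of 8.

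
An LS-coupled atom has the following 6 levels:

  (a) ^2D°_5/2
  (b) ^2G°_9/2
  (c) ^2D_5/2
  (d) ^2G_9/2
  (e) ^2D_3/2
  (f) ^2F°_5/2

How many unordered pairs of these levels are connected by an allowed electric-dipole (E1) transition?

(a)–(b): forbidden (parity, ΔL, ΔJ).
(a)–(c): allowed.
(a)–(d): forbidden (ΔL, ΔJ).
(a)–(e): allowed.
(a)–(f): forbidden (parity).
(b)–(c): forbidden (ΔL, ΔJ).
(b)–(d): allowed.
(b)–(e): forbidden (ΔL, ΔJ).
(b)–(f): forbidden (parity, ΔJ).
(c)–(d): forbidden (parity, ΔL, ΔJ).
(c)–(e): forbidden (parity).
(c)–(f): allowed.
(d)–(e): forbidden (parity, ΔL, ΔJ).
(d)–(f): forbidden (ΔJ).
(e)–(f): allowed.
Allowed pairs: 5 of 15.

5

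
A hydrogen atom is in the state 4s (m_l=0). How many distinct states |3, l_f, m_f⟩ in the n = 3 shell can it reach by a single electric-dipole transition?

3

E1 requires Δl = ±1, so l_f ∈ {-1, 1}; with 0 ≤ l_f ≤ n_f−1 = 2, the allowed l_f values are {1}.
For l_f = 1: m_f ∈ {m_i−1, m_i, m_i+1} ∩ [−1, 1] = {-1, 0, 1} → 3 states.
Total: 3.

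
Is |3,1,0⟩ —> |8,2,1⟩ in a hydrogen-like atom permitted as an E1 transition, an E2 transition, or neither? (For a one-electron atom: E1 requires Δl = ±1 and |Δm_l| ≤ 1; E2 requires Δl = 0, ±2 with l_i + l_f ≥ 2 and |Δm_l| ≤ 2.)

E1

Δl = 2 − 1 = +1; l_i + l_f = 3.
Δm_l = +1.
E1 (Δl = ±1, |Δm_l| ≤ 1): satisfied.
E2 (Δl = 0,±2, l_i+l_f ≥ 2, |Δm_l| ≤ 2): not satisfied.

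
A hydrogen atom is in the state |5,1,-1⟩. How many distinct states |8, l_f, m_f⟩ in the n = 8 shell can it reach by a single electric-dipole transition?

E1 requires Δl = ±1, so l_f ∈ {0, 2}; with 0 ≤ l_f ≤ n_f−1 = 7, the allowed l_f values are {0, 2}.
For l_f = 0: m_f ∈ {m_i−1, m_i, m_i+1} ∩ [−0, 0] = {0} → 1 state.
For l_f = 2: m_f ∈ {m_i−1, m_i, m_i+1} ∩ [−2, 2] = {-2, -1, 0} → 3 states.
Total: 4.

4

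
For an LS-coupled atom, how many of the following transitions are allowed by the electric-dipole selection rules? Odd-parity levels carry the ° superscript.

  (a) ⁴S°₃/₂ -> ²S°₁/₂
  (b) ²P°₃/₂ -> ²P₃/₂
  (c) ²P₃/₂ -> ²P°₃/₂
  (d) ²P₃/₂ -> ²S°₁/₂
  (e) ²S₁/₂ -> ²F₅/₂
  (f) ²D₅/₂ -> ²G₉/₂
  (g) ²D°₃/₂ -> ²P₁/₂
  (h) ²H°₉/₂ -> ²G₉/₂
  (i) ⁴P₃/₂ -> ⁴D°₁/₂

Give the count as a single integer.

6

(a) forbidden (parity, ΔS, ΔL fail)
(b) allowed
(c) allowed
(d) allowed
(e) forbidden (parity, ΔL, ΔJ fail)
(f) forbidden (parity, ΔL, ΔJ fail)
(g) allowed
(h) allowed
(i) allowed
Total allowed: 6 of 9.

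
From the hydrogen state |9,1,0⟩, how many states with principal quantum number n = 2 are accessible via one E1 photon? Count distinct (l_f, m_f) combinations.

1

E1 requires Δl = ±1, so l_f ∈ {0, 2}; with 0 ≤ l_f ≤ n_f−1 = 1, the allowed l_f values are {0}.
For l_f = 0: m_f ∈ {m_i−1, m_i, m_i+1} ∩ [−0, 0] = {0} → 1 state.
Total: 1.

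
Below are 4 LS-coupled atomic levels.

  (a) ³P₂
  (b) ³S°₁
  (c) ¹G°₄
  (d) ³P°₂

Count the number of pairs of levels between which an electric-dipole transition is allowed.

(a)–(b): allowed.
(a)–(c): forbidden (ΔS, ΔL, ΔJ).
(a)–(d): allowed.
(b)–(c): forbidden (parity, ΔS, ΔL, ΔJ).
(b)–(d): forbidden (parity).
(c)–(d): forbidden (parity, ΔS, ΔL, ΔJ).
Allowed pairs: 2 of 6.

2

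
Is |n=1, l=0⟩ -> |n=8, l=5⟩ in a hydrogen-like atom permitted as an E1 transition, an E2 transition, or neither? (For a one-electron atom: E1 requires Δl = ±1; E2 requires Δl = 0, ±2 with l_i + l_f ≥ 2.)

neither

Δl = 5 − 0 = +5; l_i + l_f = 5.
E1 (Δl = ±1): not satisfied.
E2 (Δl = 0,±2, l_i+l_f ≥ 2): not satisfied.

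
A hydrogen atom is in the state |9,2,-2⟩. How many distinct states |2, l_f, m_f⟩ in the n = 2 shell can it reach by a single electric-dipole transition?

1

E1 requires Δl = ±1, so l_f ∈ {1, 3}; with 0 ≤ l_f ≤ n_f−1 = 1, the allowed l_f values are {1}.
For l_f = 1: m_f ∈ {m_i−1, m_i, m_i+1} ∩ [−1, 1] = {-1} → 1 state.
Total: 1.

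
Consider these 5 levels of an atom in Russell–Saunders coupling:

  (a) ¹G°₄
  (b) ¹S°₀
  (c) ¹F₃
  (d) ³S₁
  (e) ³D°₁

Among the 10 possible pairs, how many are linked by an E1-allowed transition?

(a)–(b): forbidden (parity, ΔL, ΔJ).
(a)–(c): allowed.
(a)–(d): forbidden (ΔS, ΔL, ΔJ).
(a)–(e): forbidden (parity, ΔS, ΔL, ΔJ).
(b)–(c): forbidden (ΔL, ΔJ).
(b)–(d): forbidden (ΔS, ΔL).
(b)–(e): forbidden (parity, ΔS, ΔL).
(c)–(d): forbidden (parity, ΔS, ΔL, ΔJ).
(c)–(e): forbidden (ΔS, ΔJ).
(d)–(e): forbidden (ΔL).
Allowed pairs: 1 of 10.

1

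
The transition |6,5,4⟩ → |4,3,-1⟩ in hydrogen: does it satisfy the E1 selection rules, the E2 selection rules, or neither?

Δl = 3 − 5 = -2; l_i + l_f = 8.
Δm_l = -5.
E1 (Δl = ±1, |Δm_l| ≤ 1): not satisfied.
E2 (Δl = 0,±2, l_i+l_f ≥ 2, |Δm_l| ≤ 2): not satisfied.

neither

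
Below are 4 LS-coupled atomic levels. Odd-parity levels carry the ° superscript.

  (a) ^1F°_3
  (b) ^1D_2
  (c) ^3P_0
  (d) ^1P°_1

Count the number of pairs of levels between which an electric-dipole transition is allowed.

2

(a)–(b): allowed.
(a)–(c): forbidden (ΔS, ΔL, ΔJ).
(a)–(d): forbidden (parity, ΔL, ΔJ).
(b)–(c): forbidden (parity, ΔS, ΔJ).
(b)–(d): allowed.
(c)–(d): forbidden (ΔS).
Allowed pairs: 2 of 6.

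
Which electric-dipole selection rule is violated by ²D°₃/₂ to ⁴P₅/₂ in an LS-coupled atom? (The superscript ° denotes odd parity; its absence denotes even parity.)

ΔS = 0: S: 1/2 → 3/2 — fails.
Parity must change: odd → even — ok.
ΔL = 0, ±1 (not L=0↔0): L: 2 → 1, ΔL = -1 — ok.
ΔJ = 0, ±1 (not J=0↔0): J: 3/2 → 5/2, ΔJ = +1 — ok.

the ΔS = 0 rule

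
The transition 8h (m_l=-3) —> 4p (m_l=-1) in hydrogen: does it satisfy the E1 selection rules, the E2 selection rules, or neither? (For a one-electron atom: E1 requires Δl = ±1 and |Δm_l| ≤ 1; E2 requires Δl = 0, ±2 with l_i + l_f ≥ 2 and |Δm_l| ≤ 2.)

neither

Δl = 1 − 5 = -4; l_i + l_f = 6.
Δm_l = +2.
E1 (Δl = ±1, |Δm_l| ≤ 1): not satisfied.
E2 (Δl = 0,±2, l_i+l_f ≥ 2, |Δm_l| ≤ 2): not satisfied.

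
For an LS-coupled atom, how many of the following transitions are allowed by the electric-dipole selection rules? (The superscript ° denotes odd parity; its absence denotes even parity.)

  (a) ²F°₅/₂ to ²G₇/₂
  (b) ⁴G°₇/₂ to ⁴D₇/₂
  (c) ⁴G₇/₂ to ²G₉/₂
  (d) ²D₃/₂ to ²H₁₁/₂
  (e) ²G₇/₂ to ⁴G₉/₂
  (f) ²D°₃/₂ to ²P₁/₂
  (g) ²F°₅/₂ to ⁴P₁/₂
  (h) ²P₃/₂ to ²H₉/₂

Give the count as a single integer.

(a) allowed
(b) forbidden (ΔL fails)
(c) forbidden (parity, ΔS fail)
(d) forbidden (parity, ΔL, ΔJ fail)
(e) forbidden (parity, ΔS fail)
(f) allowed
(g) forbidden (ΔS, ΔL, ΔJ fail)
(h) forbidden (parity, ΔL, ΔJ fail)
Total allowed: 2 of 8.

2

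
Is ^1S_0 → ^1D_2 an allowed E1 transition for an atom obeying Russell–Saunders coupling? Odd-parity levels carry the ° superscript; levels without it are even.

Parity must change: even → even — fails.
ΔS = 0: S: 0 → 0 — passes.
ΔL = 0, ±1 (not L=0↔0): L: 0 → 2, ΔL = +2 — fails.
ΔJ = 0, ±1 (not J=0↔0): J: 0 → 2, ΔJ = +2 — fails.
Rule(s) violated: parity, ΔL, ΔJ.

forbidden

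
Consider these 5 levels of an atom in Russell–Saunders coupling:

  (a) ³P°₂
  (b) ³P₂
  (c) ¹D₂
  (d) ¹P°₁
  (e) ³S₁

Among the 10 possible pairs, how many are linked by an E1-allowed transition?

(a)–(b): allowed.
(a)–(c): forbidden (ΔS).
(a)–(d): forbidden (parity, ΔS).
(a)–(e): allowed.
(b)–(c): forbidden (parity, ΔS).
(b)–(d): forbidden (ΔS).
(b)–(e): forbidden (parity).
(c)–(d): allowed.
(c)–(e): forbidden (parity, ΔS, ΔL).
(d)–(e): forbidden (ΔS).
Allowed pairs: 3 of 10.

3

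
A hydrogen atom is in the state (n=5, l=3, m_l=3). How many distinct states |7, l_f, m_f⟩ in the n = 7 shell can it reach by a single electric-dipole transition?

E1 requires Δl = ±1, so l_f ∈ {2, 4}; with 0 ≤ l_f ≤ n_f−1 = 6, the allowed l_f values are {2, 4}.
For l_f = 2: m_f ∈ {m_i−1, m_i, m_i+1} ∩ [−2, 2] = {2} → 1 state.
For l_f = 4: m_f ∈ {m_i−1, m_i, m_i+1} ∩ [−4, 4] = {2, 3, 4} → 3 states.
Total: 4.

4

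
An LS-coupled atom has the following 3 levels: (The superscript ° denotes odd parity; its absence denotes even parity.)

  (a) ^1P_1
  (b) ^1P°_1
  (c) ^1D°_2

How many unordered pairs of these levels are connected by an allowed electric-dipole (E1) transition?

2

(a)–(b): allowed.
(a)–(c): allowed.
(b)–(c): forbidden (parity).
Allowed pairs: 2 of 3.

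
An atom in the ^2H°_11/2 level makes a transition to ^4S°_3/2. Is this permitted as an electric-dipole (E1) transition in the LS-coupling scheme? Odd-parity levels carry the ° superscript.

Parity must change: odd → odd — violated.
ΔS = 0: S: 1/2 → 3/2 — violated.
ΔL = 0, ±1 (not L=0↔0): L: 5 → 0, ΔL = -5 — violated.
ΔJ = 0, ±1 (not J=0↔0): J: 11/2 → 3/2, ΔJ = -4 — violated.
Rule(s) violated: parity, ΔS, ΔL, ΔJ.

forbidden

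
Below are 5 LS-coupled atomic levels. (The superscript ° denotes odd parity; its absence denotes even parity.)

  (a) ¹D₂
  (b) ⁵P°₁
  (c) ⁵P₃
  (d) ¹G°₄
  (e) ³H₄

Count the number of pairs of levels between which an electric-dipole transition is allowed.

0

(a)–(b): forbidden (ΔS).
(a)–(c): forbidden (parity, ΔS).
(a)–(d): forbidden (ΔL, ΔJ).
(a)–(e): forbidden (parity, ΔS, ΔL, ΔJ).
(b)–(c): forbidden (ΔJ).
(b)–(d): forbidden (parity, ΔS, ΔL, ΔJ).
(b)–(e): forbidden (ΔS, ΔL, ΔJ).
(c)–(d): forbidden (ΔS, ΔL).
(c)–(e): forbidden (parity, ΔS, ΔL).
(d)–(e): forbidden (ΔS).
Allowed pairs: 0 of 10.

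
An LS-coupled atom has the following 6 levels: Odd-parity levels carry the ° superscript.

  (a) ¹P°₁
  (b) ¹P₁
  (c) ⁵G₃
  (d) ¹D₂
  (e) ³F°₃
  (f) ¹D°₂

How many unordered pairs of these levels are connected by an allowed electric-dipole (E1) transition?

(a)–(b): allowed.
(a)–(c): forbidden (ΔS, ΔL, ΔJ).
(a)–(d): allowed.
(a)–(e): forbidden (parity, ΔS, ΔL, ΔJ).
(a)–(f): forbidden (parity).
(b)–(c): forbidden (parity, ΔS, ΔL, ΔJ).
(b)–(d): forbidden (parity).
(b)–(e): forbidden (ΔS, ΔL, ΔJ).
(b)–(f): allowed.
(c)–(d): forbidden (parity, ΔS, ΔL).
(c)–(e): forbidden (ΔS).
(c)–(f): forbidden (ΔS, ΔL).
(d)–(e): forbidden (ΔS).
(d)–(f): allowed.
(e)–(f): forbidden (parity, ΔS).
Allowed pairs: 4 of 15.

4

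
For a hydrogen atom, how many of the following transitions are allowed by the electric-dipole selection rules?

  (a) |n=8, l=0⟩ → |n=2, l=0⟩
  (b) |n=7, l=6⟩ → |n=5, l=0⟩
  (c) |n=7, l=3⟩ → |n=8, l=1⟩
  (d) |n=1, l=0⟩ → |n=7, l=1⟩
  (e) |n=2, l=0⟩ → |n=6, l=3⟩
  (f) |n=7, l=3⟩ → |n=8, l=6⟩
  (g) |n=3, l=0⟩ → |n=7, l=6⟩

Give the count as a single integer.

1

(a) forbidden — Δl = +0 (E1 requires Δl = ±1)
(b) forbidden — Δl = -6 (E1 requires Δl = ±1)
(c) forbidden — Δl = -2 (E1 requires Δl = ±1)
(d) allowed
(e) forbidden — Δl = +3 (E1 requires Δl = ±1)
(f) forbidden — Δl = +3 (E1 requires Δl = ±1)
(g) forbidden — Δl = +6 (E1 requires Δl = ±1)
Total allowed: 1 of 7.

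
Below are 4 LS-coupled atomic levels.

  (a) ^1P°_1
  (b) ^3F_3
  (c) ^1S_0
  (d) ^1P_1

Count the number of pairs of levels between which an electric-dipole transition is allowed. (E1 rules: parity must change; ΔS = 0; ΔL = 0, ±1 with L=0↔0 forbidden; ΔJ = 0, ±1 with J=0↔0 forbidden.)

2

(a)–(b): forbidden (ΔS, ΔL, ΔJ).
(a)–(c): allowed.
(a)–(d): allowed.
(b)–(c): forbidden (parity, ΔS, ΔL, ΔJ).
(b)–(d): forbidden (parity, ΔS, ΔL, ΔJ).
(c)–(d): forbidden (parity).
Allowed pairs: 2 of 6.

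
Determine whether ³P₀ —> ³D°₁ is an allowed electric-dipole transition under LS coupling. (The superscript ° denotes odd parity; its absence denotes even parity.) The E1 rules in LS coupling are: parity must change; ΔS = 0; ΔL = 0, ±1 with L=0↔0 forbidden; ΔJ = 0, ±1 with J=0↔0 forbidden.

Initial level: S=1, L=1, J=0, parity even. Final level: S=1, L=2, J=1, parity odd.
Parity must change: even → odd — ✓.
ΔS = 0: S: 1 → 1 — ✓.
ΔL = 0, ±1 (not L=0↔0): L: 1 → 2, ΔL = +1 — ✓.
ΔJ = 0, ±1 (not J=0↔0): J: 0 → 1, ΔJ = +1 — ✓.
All four E1 rules are satisfied.

allowed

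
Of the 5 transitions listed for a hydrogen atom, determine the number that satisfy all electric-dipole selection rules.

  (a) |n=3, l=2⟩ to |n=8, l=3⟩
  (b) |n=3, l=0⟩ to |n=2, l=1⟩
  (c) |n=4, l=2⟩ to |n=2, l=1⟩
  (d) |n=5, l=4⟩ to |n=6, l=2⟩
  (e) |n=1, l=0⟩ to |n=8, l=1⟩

4

(a) allowed
(b) allowed
(c) allowed
(d) forbidden — Δl = -2 (E1 requires Δl = ±1)
(e) allowed
Total allowed: 4 of 5.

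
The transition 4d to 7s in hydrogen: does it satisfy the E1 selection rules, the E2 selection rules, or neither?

E2

Δl = 0 − 2 = -2; l_i + l_f = 2.
E1 (Δl = ±1): not satisfied.
E2 (Δl = 0,±2, l_i+l_f ≥ 2): satisfied.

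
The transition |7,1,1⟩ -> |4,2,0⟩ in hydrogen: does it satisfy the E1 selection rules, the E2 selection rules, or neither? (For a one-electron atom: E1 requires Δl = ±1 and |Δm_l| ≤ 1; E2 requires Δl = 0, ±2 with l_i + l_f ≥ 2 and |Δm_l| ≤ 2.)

E1

Δl = 2 − 1 = +1; l_i + l_f = 3.
Δm_l = -1.
E1 (Δl = ±1, |Δm_l| ≤ 1): satisfied.
E2 (Δl = 0,±2, l_i+l_f ≥ 2, |Δm_l| ≤ 2): not satisfied.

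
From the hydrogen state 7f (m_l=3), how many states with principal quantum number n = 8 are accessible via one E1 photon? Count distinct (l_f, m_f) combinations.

4

E1 requires Δl = ±1, so l_f ∈ {2, 4}; with 0 ≤ l_f ≤ n_f−1 = 7, the allowed l_f values are {2, 4}.
For l_f = 2: m_f ∈ {m_i−1, m_i, m_i+1} ∩ [−2, 2] = {2} → 1 state.
For l_f = 4: m_f ∈ {m_i−1, m_i, m_i+1} ∩ [−4, 4] = {2, 3, 4} → 3 states.
Total: 4.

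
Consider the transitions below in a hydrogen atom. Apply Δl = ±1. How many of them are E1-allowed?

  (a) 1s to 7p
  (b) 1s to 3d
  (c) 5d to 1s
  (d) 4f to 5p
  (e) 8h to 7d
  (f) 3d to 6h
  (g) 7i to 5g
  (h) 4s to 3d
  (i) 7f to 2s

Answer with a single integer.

(a) allowed
(b) forbidden — Δl = +2 (E1 requires Δl = ±1)
(c) forbidden — Δl = -2 (E1 requires Δl = ±1)
(d) forbidden — Δl = -2 (E1 requires Δl = ±1)
(e) forbidden — Δl = -3 (E1 requires Δl = ±1)
(f) forbidden — Δl = +3 (E1 requires Δl = ±1)
(g) forbidden — Δl = -2 (E1 requires Δl = ±1)
(h) forbidden — Δl = +2 (E1 requires Δl = ±1)
(i) forbidden — Δl = -3 (E1 requires Δl = ±1)
Total allowed: 1 of 9.

1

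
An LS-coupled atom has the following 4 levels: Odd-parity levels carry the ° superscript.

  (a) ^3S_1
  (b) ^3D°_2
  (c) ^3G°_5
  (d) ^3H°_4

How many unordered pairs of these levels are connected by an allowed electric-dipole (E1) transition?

0

(a)–(b): forbidden (ΔL).
(a)–(c): forbidden (ΔL, ΔJ).
(a)–(d): forbidden (ΔL, ΔJ).
(b)–(c): forbidden (parity, ΔL, ΔJ).
(b)–(d): forbidden (parity, ΔL, ΔJ).
(c)–(d): forbidden (parity).
Allowed pairs: 0 of 6.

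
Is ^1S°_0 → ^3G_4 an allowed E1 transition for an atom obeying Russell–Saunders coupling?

forbidden

ΔJ = 0, ±1 (not J=0↔0): J: 0 → 4, ΔJ = +4 — fails.
Parity must change: odd → even — ok.
ΔL = 0, ±1 (not L=0↔0): L: 0 → 4, ΔL = +4 — fails.
ΔS = 0: S: 0 → 1 — fails.
Rule(s) violated: ΔS, ΔL, ΔJ.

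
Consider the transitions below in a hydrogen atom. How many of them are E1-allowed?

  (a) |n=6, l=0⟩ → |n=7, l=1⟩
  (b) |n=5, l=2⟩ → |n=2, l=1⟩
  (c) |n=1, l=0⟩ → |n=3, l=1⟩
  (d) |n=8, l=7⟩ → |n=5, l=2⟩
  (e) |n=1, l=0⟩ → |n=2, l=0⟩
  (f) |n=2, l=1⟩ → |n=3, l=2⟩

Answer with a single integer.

(a) allowed
(b) allowed
(c) allowed
(d) forbidden — Δl = -5 (E1 requires Δl = ±1)
(e) forbidden — Δl = +0 (E1 requires Δl = ±1)
(f) allowed
Total allowed: 4 of 6.

4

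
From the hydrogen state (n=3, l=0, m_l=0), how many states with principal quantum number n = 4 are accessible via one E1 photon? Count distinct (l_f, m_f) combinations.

3

E1 requires Δl = ±1, so l_f ∈ {-1, 1}; with 0 ≤ l_f ≤ n_f−1 = 3, the allowed l_f values are {1}.
For l_f = 1: m_f ∈ {m_i−1, m_i, m_i+1} ∩ [−1, 1] = {-1, 0, 1} → 3 states.
Total: 3.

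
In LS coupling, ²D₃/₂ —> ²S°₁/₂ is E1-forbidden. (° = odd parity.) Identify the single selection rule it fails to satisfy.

Reading off the term symbols: S 1/2→1/2, L 2→0, J 3/2→1/2, parity even→odd.
Parity must change: even → odd — ok.
ΔS = 0: S: 1/2 → 1/2 — ok.
ΔL = 0, ±1 (not L=0↔0): L: 2 → 0, ΔL = -2 — fails.
ΔJ = 0, ±1 (not J=0↔0): J: 3/2 → 1/2, ΔJ = -1 — ok.

the ΔL = 0, ±1 rule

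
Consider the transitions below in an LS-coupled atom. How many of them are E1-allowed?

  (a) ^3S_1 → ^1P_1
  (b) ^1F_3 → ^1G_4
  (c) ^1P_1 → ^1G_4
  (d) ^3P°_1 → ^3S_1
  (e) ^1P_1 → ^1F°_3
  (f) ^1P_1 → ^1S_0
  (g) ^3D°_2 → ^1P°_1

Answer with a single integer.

(a) forbidden (parity, ΔS fail)
(b) forbidden (parity fails)
(c) forbidden (parity, ΔL, ΔJ fail)
(d) allowed
(e) forbidden (ΔL, ΔJ fail)
(f) forbidden (parity fails)
(g) forbidden (parity, ΔS fail)
Total allowed: 1 of 7.

1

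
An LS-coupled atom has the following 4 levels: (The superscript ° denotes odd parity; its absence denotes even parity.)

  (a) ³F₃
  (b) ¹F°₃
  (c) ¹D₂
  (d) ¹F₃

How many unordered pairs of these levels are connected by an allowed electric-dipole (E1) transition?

(a)–(b): forbidden (ΔS).
(a)–(c): forbidden (parity, ΔS).
(a)–(d): forbidden (parity, ΔS).
(b)–(c): allowed.
(b)–(d): allowed.
(c)–(d): forbidden (parity).
Allowed pairs: 2 of 6.

2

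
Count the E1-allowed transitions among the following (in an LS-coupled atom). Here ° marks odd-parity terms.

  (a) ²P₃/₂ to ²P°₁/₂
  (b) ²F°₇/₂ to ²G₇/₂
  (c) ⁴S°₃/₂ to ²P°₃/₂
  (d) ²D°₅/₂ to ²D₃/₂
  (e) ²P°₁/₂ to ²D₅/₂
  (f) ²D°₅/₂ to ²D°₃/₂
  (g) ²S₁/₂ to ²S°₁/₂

(a) allowed
(b) allowed
(c) forbidden (parity, ΔS fail)
(d) allowed
(e) forbidden (ΔJ fails)
(f) forbidden (parity fails)
(g) forbidden (ΔL fails)
Total allowed: 3 of 7.

3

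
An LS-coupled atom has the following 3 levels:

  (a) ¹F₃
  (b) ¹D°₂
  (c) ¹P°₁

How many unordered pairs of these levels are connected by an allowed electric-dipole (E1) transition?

1

(a)–(b): allowed.
(a)–(c): forbidden (ΔL, ΔJ).
(b)–(c): forbidden (parity).
Allowed pairs: 1 of 3.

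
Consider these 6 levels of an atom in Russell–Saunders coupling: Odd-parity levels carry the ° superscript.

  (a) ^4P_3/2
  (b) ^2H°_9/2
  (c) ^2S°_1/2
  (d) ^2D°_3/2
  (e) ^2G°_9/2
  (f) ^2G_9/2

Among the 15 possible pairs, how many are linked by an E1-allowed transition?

(a)–(b): forbidden (ΔS, ΔL, ΔJ).
(a)–(c): forbidden (ΔS).
(a)–(d): forbidden (ΔS).
(a)–(e): forbidden (ΔS, ΔL, ΔJ).
(a)–(f): forbidden (parity, ΔS, ΔL, ΔJ).
(b)–(c): forbidden (parity, ΔL, ΔJ).
(b)–(d): forbidden (parity, ΔL, ΔJ).
(b)–(e): forbidden (parity).
(b)–(f): allowed.
(c)–(d): forbidden (parity, ΔL).
(c)–(e): forbidden (parity, ΔL, ΔJ).
(c)–(f): forbidden (ΔL, ΔJ).
(d)–(e): forbidden (parity, ΔL, ΔJ).
(d)–(f): forbidden (ΔL, ΔJ).
(e)–(f): allowed.
Allowed pairs: 2 of 15.

2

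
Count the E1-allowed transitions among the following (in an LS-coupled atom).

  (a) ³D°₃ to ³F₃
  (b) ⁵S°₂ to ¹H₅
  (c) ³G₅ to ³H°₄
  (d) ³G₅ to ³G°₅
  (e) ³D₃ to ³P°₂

(a) allowed
(b) forbidden (ΔS, ΔL, ΔJ fail)
(c) allowed
(d) allowed
(e) allowed
Total allowed: 4 of 5.

4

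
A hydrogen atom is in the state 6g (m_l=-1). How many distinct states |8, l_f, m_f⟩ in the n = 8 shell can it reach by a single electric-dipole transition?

6

E1 requires Δl = ±1, so l_f ∈ {3, 5}; with 0 ≤ l_f ≤ n_f−1 = 7, the allowed l_f values are {3, 5}.
For l_f = 3: m_f ∈ {m_i−1, m_i, m_i+1} ∩ [−3, 3] = {-2, -1, 0} → 3 states.
For l_f = 5: m_f ∈ {m_i−1, m_i, m_i+1} ∩ [−5, 5] = {-2, -1, 0} → 3 states.
Total: 6.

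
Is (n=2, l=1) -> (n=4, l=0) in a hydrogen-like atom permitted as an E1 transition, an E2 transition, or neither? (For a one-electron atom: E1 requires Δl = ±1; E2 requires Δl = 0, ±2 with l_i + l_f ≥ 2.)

E1

Δl = 0 − 1 = -1; l_i + l_f = 1.
E1 (Δl = ±1): satisfied.
E2 (Δl = 0,±2, l_i+l_f ≥ 2): not satisfied.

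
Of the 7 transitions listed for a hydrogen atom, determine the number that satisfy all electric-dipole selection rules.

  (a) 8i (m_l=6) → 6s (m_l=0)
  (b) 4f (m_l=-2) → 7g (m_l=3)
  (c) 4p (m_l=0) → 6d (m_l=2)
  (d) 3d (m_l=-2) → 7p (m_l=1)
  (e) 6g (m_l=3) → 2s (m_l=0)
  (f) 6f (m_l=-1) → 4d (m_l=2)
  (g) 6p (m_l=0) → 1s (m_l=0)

1

(a) forbidden — Δl = -6 (E1 requires Δl = ±1); Δm_l = -6 (E1 requires Δm_l = 0, ±1)
(b) forbidden — Δm_l = +5 (E1 requires Δm_l = 0, ±1)
(c) forbidden — Δm_l = +2 (E1 requires Δm_l = 0, ±1)
(d) forbidden — Δm_l = +3 (E1 requires Δm_l = 0, ±1)
(e) forbidden — Δl = -4 (E1 requires Δl = ±1); Δm_l = -3 (E1 requires Δm_l = 0, ±1)
(f) forbidden — Δm_l = +3 (E1 requires Δm_l = 0, ±1)
(g) allowed
Total allowed: 1 of 7.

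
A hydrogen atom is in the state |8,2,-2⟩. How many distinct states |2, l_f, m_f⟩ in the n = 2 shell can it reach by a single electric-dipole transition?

1

E1 requires Δl = ±1, so l_f ∈ {1, 3}; with 0 ≤ l_f ≤ n_f−1 = 1, the allowed l_f values are {1}.
For l_f = 1: m_f ∈ {m_i−1, m_i, m_i+1} ∩ [−1, 1] = {-1} → 1 state.
Total: 1.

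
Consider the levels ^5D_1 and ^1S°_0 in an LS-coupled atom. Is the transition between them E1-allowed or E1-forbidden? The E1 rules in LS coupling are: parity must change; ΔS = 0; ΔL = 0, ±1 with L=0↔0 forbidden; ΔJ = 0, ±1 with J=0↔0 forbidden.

forbidden

Reading off the term symbols: S 2→0, L 2→0, J 1→0, parity even→odd.
ΔJ = 0, ±1 (not J=0↔0): J: 1 → 0, ΔJ = -1 — passes.
ΔS = 0: S: 2 → 0 — fails.
ΔL = 0, ±1 (not L=0↔0): L: 2 → 0, ΔL = -2 — fails.
Parity must change: even → odd — passes.
Rule(s) violated: ΔS, ΔL.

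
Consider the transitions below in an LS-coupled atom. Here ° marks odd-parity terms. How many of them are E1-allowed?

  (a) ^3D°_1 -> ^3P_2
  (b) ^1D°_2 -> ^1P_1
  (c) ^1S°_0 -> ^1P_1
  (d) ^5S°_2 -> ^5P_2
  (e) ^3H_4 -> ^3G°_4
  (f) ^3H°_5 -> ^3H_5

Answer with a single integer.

(a) allowed
(b) allowed
(c) allowed
(d) allowed
(e) allowed
(f) allowed
Total allowed: 6 of 6.

6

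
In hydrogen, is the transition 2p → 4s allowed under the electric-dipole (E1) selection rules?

allowed

l: 1 → 0 (Δl = -1). Δl = ±1 ✓.
All E1 selection rules are satisfied.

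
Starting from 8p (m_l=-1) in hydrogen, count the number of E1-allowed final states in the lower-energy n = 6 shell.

E1 requires Δl = ±1, so l_f ∈ {0, 2}; with 0 ≤ l_f ≤ n_f−1 = 5, the allowed l_f values are {0, 2}.
For l_f = 0: m_f ∈ {m_i−1, m_i, m_i+1} ∩ [−0, 0] = {0} → 1 state.
For l_f = 2: m_f ∈ {m_i−1, m_i, m_i+1} ∩ [−2, 2] = {-2, -1, 0} → 3 states.
Total: 4.

4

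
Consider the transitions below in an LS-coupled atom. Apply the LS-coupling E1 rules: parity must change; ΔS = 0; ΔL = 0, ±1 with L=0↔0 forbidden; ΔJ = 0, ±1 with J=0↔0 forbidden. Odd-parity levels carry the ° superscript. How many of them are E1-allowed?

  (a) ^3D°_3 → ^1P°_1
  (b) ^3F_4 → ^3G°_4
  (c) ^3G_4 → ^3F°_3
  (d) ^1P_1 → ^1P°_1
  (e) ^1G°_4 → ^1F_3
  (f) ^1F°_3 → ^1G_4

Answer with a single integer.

5

(a) forbidden (parity, ΔS, ΔJ fail)
(b) allowed
(c) allowed
(d) allowed
(e) allowed
(f) allowed
Total allowed: 5 of 6.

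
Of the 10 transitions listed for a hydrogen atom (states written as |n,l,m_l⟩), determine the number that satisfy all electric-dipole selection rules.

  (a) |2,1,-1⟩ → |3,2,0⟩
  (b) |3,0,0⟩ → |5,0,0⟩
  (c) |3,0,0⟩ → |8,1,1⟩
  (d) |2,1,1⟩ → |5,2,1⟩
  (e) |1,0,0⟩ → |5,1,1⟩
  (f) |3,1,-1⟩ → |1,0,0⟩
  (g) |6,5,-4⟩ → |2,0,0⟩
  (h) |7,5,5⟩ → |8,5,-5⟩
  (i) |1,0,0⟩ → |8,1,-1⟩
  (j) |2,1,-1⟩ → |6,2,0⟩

7

(a) allowed
(b) forbidden — Δl = +0 (E1 requires Δl = ±1)
(c) allowed
(d) allowed
(e) allowed
(f) allowed
(g) forbidden — Δl = -5 (E1 requires Δl = ±1); Δm_l = +4 (E1 requires Δm_l = 0, ±1)
(h) forbidden — Δl = +0 (E1 requires Δl = ±1); Δm_l = -10 (E1 requires Δm_l = 0, ±1)
(i) allowed
(j) allowed
Total allowed: 7 of 10.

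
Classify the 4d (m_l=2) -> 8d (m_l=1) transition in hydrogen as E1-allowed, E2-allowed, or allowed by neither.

Δl = 2 − 2 = +0; l_i + l_f = 4.
Δm_l = -1.
E1 (Δl = ±1, |Δm_l| ≤ 1): not satisfied.
E2 (Δl = 0,±2, l_i+l_f ≥ 2, |Δm_l| ≤ 2): satisfied.

E2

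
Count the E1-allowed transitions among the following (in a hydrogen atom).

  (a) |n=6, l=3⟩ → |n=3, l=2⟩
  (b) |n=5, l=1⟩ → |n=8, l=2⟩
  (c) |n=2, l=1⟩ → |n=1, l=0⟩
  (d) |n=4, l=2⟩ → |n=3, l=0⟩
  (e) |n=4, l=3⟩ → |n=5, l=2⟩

4

(a) allowed
(b) allowed
(c) allowed
(d) forbidden — Δl = -2 (E1 requires Δl = ±1)
(e) allowed
Total allowed: 4 of 5.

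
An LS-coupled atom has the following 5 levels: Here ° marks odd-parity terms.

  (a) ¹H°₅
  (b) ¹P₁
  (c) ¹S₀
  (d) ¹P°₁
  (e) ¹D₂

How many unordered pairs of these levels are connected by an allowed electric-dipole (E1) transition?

(a)–(b): forbidden (ΔL, ΔJ).
(a)–(c): forbidden (ΔL, ΔJ).
(a)–(d): forbidden (parity, ΔL, ΔJ).
(a)–(e): forbidden (ΔL, ΔJ).
(b)–(c): forbidden (parity).
(b)–(d): allowed.
(b)–(e): forbidden (parity).
(c)–(d): allowed.
(c)–(e): forbidden (parity, ΔL, ΔJ).
(d)–(e): allowed.
Allowed pairs: 3 of 10.

3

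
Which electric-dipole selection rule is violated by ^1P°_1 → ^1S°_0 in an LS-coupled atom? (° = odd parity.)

parity

Parity must change: odd → odd — ✗.
ΔS = 0: S: 0 → 0 — ✓.
ΔL = 0, ±1 (not L=0↔0): L: 1 → 0, ΔL = -1 — ✓.
ΔJ = 0, ±1 (not J=0↔0): J: 1 → 0, ΔJ = -1 — ✓.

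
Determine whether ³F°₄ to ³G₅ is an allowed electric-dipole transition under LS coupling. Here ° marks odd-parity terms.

Parity must change: odd → even — ok.
ΔS = 0: S: 1 → 1 — ok.
ΔL = 0, ±1 (not L=0↔0): L: 3 → 4, ΔL = +1 — ok.
ΔJ = 0, ±1 (not J=0↔0): J: 4 → 5, ΔJ = +1 — ok.
All four E1 rules are satisfied.

allowed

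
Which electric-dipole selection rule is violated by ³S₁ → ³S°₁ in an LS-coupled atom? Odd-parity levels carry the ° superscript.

Parity must change: even → odd — satisfied.
ΔS = 0: S: 1 → 1 — satisfied.
ΔL = 0, ±1 (not L=0↔0): L: 0 → 0, ΔL = +0 — violated.
ΔJ = 0, ±1 (not J=0↔0): J: 1 → 1, ΔJ = +0 — satisfied.

the L=0 ↔ L=0 exclusion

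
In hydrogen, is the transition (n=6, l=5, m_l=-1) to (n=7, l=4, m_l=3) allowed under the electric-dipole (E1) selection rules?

forbidden

Initial l = 5, final l = 4, so Δl = -1. E1 requires Δl = ±1: ✓.
Δm_l = 3 − (-1) = +4. E1 requires Δm_l = 0, ±1: ✗.
The transition is electric-dipole forbidden.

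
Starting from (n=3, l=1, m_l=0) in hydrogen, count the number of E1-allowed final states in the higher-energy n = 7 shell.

4

E1 requires Δl = ±1, so l_f ∈ {0, 2}; with 0 ≤ l_f ≤ n_f−1 = 6, the allowed l_f values are {0, 2}.
For l_f = 0: m_f ∈ {m_i−1, m_i, m_i+1} ∩ [−0, 0] = {0} → 1 state.
For l_f = 2: m_f ∈ {m_i−1, m_i, m_i+1} ∩ [−2, 2] = {-1, 0, 1} → 3 states.
Total: 4.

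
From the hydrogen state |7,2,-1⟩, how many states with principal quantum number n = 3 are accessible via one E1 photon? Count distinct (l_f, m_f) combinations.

2

E1 requires Δl = ±1, so l_f ∈ {1, 3}; with 0 ≤ l_f ≤ n_f−1 = 2, the allowed l_f values are {1}.
For l_f = 1: m_f ∈ {m_i−1, m_i, m_i+1} ∩ [−1, 1] = {-1, 0} → 2 states.
Total: 2.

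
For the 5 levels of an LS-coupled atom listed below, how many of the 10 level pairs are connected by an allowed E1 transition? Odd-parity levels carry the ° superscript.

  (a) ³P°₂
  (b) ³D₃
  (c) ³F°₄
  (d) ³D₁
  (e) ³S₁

(a)–(b): allowed.
(a)–(c): forbidden (parity, ΔL, ΔJ).
(a)–(d): allowed.
(a)–(e): allowed.
(b)–(c): allowed.
(b)–(d): forbidden (parity, ΔJ).
(b)–(e): forbidden (parity, ΔL, ΔJ).
(c)–(d): forbidden (ΔJ).
(c)–(e): forbidden (ΔL, ΔJ).
(d)–(e): forbidden (parity, ΔL).
Allowed pairs: 4 of 10.

4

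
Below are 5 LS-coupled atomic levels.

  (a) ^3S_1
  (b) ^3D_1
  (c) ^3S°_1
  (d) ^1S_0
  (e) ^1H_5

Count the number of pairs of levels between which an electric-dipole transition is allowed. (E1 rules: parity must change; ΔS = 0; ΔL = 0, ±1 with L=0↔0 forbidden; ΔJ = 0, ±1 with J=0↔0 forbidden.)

(a)–(b): forbidden (parity, ΔL).
(a)–(c): forbidden (ΔL).
(a)–(d): forbidden (parity, ΔS, ΔL).
(a)–(e): forbidden (parity, ΔS, ΔL, ΔJ).
(b)–(c): forbidden (ΔL).
(b)–(d): forbidden (parity, ΔS, ΔL).
(b)–(e): forbidden (parity, ΔS, ΔL, ΔJ).
(c)–(d): forbidden (ΔS, ΔL).
(c)–(e): forbidden (ΔS, ΔL, ΔJ).
(d)–(e): forbidden (parity, ΔL, ΔJ).
Allowed pairs: 0 of 10.

0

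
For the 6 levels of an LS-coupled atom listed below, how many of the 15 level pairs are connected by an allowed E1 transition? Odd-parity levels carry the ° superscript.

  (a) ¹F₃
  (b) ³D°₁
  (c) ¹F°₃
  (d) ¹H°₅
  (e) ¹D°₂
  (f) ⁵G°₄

2

(a)–(b): forbidden (ΔS, ΔJ).
(a)–(c): allowed.
(a)–(d): forbidden (ΔL, ΔJ).
(a)–(e): allowed.
(a)–(f): forbidden (ΔS).
(b)–(c): forbidden (parity, ΔS, ΔJ).
(b)–(d): forbidden (parity, ΔS, ΔL, ΔJ).
(b)–(e): forbidden (parity, ΔS).
(b)–(f): forbidden (parity, ΔS, ΔL, ΔJ).
(c)–(d): forbidden (parity, ΔL, ΔJ).
(c)–(e): forbidden (parity).
(c)–(f): forbidden (parity, ΔS).
(d)–(e): forbidden (parity, ΔL, ΔJ).
(d)–(f): forbidden (parity, ΔS).
(e)–(f): forbidden (parity, ΔS, ΔL, ΔJ).
Allowed pairs: 2 of 15.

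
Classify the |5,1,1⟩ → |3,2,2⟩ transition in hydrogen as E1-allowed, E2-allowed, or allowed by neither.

Δl = 2 − 1 = +1; l_i + l_f = 3.
Δm_l = +1.
E1 (Δl = ±1, |Δm_l| ≤ 1): satisfied.
E2 (Δl = 0,±2, l_i+l_f ≥ 2, |Δm_l| ≤ 2): not satisfied.

E1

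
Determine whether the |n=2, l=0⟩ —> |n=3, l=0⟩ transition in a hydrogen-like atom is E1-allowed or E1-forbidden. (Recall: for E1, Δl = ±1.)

l: 0 → 0 (Δl = +0). Δl = ±1 violated.
The transition is electric-dipole forbidden.

forbidden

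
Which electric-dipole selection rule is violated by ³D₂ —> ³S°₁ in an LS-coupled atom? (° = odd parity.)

Reading off the term symbols: S 1→1, L 2→0, J 2→1, parity even→odd.
Parity must change: even → odd — ✓.
ΔS = 0: S: 1 → 1 — ✓.
ΔL = 0, ±1 (not L=0↔0): L: 2 → 0, ΔL = -2 — ✗.
ΔJ = 0, ±1 (not J=0↔0): J: 2 → 1, ΔJ = -1 — ✓.

the ΔL = 0, ±1 rule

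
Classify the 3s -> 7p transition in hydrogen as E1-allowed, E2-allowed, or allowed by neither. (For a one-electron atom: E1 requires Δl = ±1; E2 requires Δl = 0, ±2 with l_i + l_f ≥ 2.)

Δl = 1 − 0 = +1; l_i + l_f = 1.
E1 (Δl = ±1): satisfied.
E2 (Δl = 0,±2, l_i+l_f ≥ 2): not satisfied.

E1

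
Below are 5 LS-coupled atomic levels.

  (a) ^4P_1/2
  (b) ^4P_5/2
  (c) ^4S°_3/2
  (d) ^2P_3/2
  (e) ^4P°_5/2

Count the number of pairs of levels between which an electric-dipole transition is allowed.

3

(a)–(b): forbidden (parity, ΔJ).
(a)–(c): allowed.
(a)–(d): forbidden (parity, ΔS).
(a)–(e): forbidden (ΔJ).
(b)–(c): allowed.
(b)–(d): forbidden (parity, ΔS).
(b)–(e): allowed.
(c)–(d): forbidden (ΔS).
(c)–(e): forbidden (parity).
(d)–(e): forbidden (ΔS).
Allowed pairs: 3 of 10.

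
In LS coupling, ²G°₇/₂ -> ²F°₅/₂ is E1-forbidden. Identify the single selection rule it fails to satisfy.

parity

ΔJ = 0, ±1 (not J=0↔0): J: 7/2 → 5/2, ΔJ = -1 — ✓.
ΔS = 0: S: 1/2 → 1/2 — ✓.
ΔL = 0, ±1 (not L=0↔0): L: 4 → 3, ΔL = -1 — ✓.
Parity must change: odd → odd — ✗.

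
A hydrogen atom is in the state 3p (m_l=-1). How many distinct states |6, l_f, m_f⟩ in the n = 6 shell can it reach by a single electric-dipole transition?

E1 requires Δl = ±1, so l_f ∈ {0, 2}; with 0 ≤ l_f ≤ n_f−1 = 5, the allowed l_f values are {0, 2}.
For l_f = 0: m_f ∈ {m_i−1, m_i, m_i+1} ∩ [−0, 0] = {0} → 1 state.
For l_f = 2: m_f ∈ {m_i−1, m_i, m_i+1} ∩ [−2, 2] = {-2, -1, 0} → 3 states.
Total: 4.

4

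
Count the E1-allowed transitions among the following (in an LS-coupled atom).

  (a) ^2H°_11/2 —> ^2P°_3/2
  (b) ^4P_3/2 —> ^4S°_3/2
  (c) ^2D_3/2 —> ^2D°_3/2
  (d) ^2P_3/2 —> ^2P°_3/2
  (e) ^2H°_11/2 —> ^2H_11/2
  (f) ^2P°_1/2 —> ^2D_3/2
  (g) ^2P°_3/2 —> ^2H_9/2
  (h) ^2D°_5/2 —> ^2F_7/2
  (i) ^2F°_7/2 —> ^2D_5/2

(a) forbidden (parity, ΔL, ΔJ fail)
(b) allowed
(c) allowed
(d) allowed
(e) allowed
(f) allowed
(g) forbidden (ΔL, ΔJ fail)
(h) allowed
(i) allowed
Total allowed: 7 of 9.

7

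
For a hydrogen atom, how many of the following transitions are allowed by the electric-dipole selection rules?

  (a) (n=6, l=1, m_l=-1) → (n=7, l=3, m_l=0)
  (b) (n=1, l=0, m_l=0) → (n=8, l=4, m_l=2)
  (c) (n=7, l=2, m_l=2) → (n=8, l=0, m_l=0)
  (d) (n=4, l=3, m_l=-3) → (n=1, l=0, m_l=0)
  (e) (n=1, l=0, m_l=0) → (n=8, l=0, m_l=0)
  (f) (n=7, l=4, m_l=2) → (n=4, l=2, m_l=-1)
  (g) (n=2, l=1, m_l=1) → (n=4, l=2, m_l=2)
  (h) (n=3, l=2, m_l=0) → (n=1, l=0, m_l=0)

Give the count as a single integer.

1

(a) forbidden — Δl = +2 (E1 requires Δl = ±1)
(b) forbidden — Δl = +4 (E1 requires Δl = ±1); Δm_l = +2 (E1 requires Δm_l = 0, ±1)
(c) forbidden — Δl = -2 (E1 requires Δl = ±1); Δm_l = -2 (E1 requires Δm_l = 0, ±1)
(d) forbidden — Δl = -3 (E1 requires Δl = ±1); Δm_l = +3 (E1 requires Δm_l = 0, ±1)
(e) forbidden — Δl = +0 (E1 requires Δl = ±1)
(f) forbidden — Δl = -2 (E1 requires Δl = ±1); Δm_l = -3 (E1 requires Δm_l = 0, ±1)
(g) allowed
(h) forbidden — Δl = -2 (E1 requires Δl = ±1)
Total allowed: 1 of 8.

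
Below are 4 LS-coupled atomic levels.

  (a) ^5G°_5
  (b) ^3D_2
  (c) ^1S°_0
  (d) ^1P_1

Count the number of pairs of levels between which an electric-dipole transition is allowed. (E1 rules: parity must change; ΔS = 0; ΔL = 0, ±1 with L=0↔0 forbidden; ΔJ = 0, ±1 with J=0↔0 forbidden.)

(a)–(b): forbidden (ΔS, ΔL, ΔJ).
(a)–(c): forbidden (parity, ΔS, ΔL, ΔJ).
(a)–(d): forbidden (ΔS, ΔL, ΔJ).
(b)–(c): forbidden (ΔS, ΔL, ΔJ).
(b)–(d): forbidden (parity, ΔS).
(c)–(d): allowed.
Allowed pairs: 1 of 6.

1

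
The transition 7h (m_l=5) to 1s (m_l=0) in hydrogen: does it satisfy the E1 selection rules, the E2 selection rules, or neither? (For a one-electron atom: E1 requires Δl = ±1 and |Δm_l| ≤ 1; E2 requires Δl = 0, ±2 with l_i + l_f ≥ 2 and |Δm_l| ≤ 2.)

neither

Δl = 0 − 5 = -5; l_i + l_f = 5.
Δm_l = -5.
E1 (Δl = ±1, |Δm_l| ≤ 1): not satisfied.
E2 (Δl = 0,±2, l_i+l_f ≥ 2, |Δm_l| ≤ 2): not satisfied.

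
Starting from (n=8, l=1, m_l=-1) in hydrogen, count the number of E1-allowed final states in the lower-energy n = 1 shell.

E1 requires Δl = ±1, so l_f ∈ {0, 2}; with 0 ≤ l_f ≤ n_f−1 = 0, the allowed l_f values are {0}.
For l_f = 0: m_f ∈ {m_i−1, m_i, m_i+1} ∩ [−0, 0] = {0} → 1 state.
Total: 1.

1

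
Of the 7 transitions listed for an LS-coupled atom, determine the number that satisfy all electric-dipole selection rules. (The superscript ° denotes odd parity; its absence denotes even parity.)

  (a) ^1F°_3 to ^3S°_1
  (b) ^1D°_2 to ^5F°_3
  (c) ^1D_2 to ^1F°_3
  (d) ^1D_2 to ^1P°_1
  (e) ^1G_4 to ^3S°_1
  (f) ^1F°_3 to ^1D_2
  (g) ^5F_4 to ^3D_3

3

(a) forbidden (parity, ΔS, ΔL, ΔJ fail)
(b) forbidden (parity, ΔS fail)
(c) allowed
(d) allowed
(e) forbidden (ΔS, ΔL, ΔJ fail)
(f) allowed
(g) forbidden (parity, ΔS fail)
Total allowed: 3 of 7.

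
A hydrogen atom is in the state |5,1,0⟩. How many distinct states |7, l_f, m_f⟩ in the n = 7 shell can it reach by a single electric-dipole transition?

E1 requires Δl = ±1, so l_f ∈ {0, 2}; with 0 ≤ l_f ≤ n_f−1 = 6, the allowed l_f values are {0, 2}.
For l_f = 0: m_f ∈ {m_i−1, m_i, m_i+1} ∩ [−0, 0] = {0} → 1 state.
For l_f = 2: m_f ∈ {m_i−1, m_i, m_i+1} ∩ [−2, 2] = {-1, 0, 1} → 3 states.
Total: 4.

4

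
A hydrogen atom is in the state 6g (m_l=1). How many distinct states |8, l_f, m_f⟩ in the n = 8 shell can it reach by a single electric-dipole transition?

E1 requires Δl = ±1, so l_f ∈ {3, 5}; with 0 ≤ l_f ≤ n_f−1 = 7, the allowed l_f values are {3, 5}.
For l_f = 3: m_f ∈ {m_i−1, m_i, m_i+1} ∩ [−3, 3] = {0, 1, 2} → 3 states.
For l_f = 5: m_f ∈ {m_i−1, m_i, m_i+1} ∩ [−5, 5] = {0, 1, 2} → 3 states.
Total: 6.

6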